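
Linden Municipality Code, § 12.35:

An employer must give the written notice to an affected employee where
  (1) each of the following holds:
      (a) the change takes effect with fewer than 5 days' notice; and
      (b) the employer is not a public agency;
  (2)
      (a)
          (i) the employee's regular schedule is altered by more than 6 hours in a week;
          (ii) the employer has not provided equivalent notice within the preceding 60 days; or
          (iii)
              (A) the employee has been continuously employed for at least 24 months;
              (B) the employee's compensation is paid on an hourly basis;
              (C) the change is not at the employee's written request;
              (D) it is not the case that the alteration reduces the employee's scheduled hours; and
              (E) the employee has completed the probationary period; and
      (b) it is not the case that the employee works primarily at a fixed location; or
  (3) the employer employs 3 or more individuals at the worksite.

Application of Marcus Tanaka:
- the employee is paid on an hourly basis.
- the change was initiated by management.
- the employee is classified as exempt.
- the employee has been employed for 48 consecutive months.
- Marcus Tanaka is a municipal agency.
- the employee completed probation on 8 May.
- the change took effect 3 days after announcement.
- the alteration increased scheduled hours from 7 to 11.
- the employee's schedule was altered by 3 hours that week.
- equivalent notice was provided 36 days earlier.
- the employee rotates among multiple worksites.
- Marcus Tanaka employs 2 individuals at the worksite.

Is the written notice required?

Yes — required.

(a) < 5 days' notice — holds.
(b) not (public agency) — not satisfied.
So (1) is not satisfied (T AND F).
(i) schedule shift > 6h — fails.
(ii) no recent notice — fails.
(A) tenure ≥ 24 mo. — holds.
(B) hourly-paid — met.
(C) not employee-requested — met.
(D) not (hours reduced) — met.
(E) past probation — met.
(iii) = T AND T AND T AND T AND T = true.
So (a) is satisfied (F OR F OR T).
(b) not (fixed location) — met.
So (2) is satisfied (T AND T).
(3) ≥ 3 at site — fails.
Overall = F OR T OR F = true.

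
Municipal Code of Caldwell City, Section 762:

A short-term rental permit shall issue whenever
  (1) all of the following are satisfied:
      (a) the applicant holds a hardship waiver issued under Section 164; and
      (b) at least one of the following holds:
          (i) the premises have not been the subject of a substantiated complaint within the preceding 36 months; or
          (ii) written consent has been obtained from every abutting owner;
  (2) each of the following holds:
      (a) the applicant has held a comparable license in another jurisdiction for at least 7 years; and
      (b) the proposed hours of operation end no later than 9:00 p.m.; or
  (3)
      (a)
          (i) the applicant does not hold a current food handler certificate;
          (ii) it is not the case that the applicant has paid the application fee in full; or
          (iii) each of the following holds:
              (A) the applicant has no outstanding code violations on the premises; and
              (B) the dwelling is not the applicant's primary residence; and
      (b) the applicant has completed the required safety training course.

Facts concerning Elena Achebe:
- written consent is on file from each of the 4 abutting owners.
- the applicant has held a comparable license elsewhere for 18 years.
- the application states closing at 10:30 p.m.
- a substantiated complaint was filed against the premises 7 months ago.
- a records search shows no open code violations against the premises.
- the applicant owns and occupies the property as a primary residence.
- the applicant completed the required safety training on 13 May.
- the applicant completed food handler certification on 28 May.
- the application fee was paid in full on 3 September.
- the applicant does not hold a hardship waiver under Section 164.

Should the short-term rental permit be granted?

No — denied.

(a) hardship waiver — not satisfied.
(i) no complaint in 36 mo. — not met.
(ii) all abutters consent — holds.
(b) = F OR T = true.
So (1) is not satisfied (F AND T).
(a) prior license ≥ 7 yr — holds.
(b) closes by 9 p.m. — not met.
(2): T AND F → false.
(i) not (food handler cert.) — not satisfied.
(ii) not (fee paid) — not satisfied.
(A) no code violations — satisfied.
(B) not (primary residence) — not satisfied.
(iii): T AND F → false.
(a): F OR F OR F → false.
(b) safety training — holds.
(3): F AND T → false.
Overall = F OR F OR F = false.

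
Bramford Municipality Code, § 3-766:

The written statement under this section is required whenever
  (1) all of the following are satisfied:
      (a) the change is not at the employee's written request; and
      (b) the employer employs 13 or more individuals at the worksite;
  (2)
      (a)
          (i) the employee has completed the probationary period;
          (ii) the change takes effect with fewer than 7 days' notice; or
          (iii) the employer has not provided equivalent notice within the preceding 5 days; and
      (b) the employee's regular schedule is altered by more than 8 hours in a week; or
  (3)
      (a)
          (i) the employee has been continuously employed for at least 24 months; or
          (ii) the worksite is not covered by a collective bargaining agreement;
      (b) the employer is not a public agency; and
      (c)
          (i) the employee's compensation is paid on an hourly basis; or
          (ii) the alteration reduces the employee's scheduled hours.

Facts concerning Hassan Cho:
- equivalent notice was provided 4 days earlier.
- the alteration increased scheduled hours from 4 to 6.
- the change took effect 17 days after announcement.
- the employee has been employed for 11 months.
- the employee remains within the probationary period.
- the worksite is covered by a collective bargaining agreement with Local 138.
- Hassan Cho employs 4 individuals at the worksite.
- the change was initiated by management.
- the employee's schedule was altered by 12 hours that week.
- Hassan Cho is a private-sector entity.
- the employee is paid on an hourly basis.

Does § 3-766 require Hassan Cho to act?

(a) not employee-requested — satisfied.
(b) ≥ 13 at site — not satisfied.
(1): T AND F → false.
(i) past probation — not met.
(ii) < 7 days' notice — fails.
(iii) no recent notice — not satisfied.
So (a) is not satisfied (F OR F OR F).
(b) schedule shift > 8h — satisfied.
(2): F AND T → false.
(i) tenure ≥ 24 mo. — not satisfied.
(ii) no CBA — not met.
So (a) is not satisfied (F OR F).
(b) not (public agency) — holds.
(i) hourly-paid — holds.
(ii) hours reduced — not satisfied.
So (c) is satisfied (T OR F).
(3) = F AND T AND T = false.
So Overall is not satisfied (F OR F OR F).

No — not required.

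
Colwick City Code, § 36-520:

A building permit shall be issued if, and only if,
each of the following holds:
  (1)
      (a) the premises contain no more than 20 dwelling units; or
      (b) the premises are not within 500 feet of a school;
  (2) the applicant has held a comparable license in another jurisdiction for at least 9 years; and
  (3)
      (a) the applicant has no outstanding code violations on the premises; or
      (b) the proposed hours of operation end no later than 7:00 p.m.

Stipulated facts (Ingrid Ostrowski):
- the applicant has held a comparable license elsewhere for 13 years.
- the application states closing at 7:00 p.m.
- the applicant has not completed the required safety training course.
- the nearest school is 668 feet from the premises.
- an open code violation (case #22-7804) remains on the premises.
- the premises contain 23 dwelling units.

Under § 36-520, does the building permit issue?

Yes — granted.

(a) ≤ 20 units — not satisfied.
(b) ≥500 ft from school — holds.
(1): F OR T → true.
(2) prior license ≥ 9 yr — holds.
(a) no code violations — not satisfied.
(b) closes by 7 p.m. — holds.
(3) = F OR T = true.
Overall = T AND T AND T = true.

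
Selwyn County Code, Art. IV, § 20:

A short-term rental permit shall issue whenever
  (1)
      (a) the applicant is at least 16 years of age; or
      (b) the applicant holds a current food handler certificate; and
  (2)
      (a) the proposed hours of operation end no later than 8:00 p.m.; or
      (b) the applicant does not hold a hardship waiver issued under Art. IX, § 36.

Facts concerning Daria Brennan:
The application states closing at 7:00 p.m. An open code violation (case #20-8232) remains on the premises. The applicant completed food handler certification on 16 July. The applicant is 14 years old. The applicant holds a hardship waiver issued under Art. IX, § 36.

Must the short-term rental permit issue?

Yes — granted.

(a) age ≥ 16 — not met.
(b) food handler cert. — met.
(1) = F OR T = true.
(a) closes by 8 p.m. — satisfied.
(b) not (hardship waiver) — not satisfied.
So (2) is satisfied (T OR F).
Overall = T AND T = true.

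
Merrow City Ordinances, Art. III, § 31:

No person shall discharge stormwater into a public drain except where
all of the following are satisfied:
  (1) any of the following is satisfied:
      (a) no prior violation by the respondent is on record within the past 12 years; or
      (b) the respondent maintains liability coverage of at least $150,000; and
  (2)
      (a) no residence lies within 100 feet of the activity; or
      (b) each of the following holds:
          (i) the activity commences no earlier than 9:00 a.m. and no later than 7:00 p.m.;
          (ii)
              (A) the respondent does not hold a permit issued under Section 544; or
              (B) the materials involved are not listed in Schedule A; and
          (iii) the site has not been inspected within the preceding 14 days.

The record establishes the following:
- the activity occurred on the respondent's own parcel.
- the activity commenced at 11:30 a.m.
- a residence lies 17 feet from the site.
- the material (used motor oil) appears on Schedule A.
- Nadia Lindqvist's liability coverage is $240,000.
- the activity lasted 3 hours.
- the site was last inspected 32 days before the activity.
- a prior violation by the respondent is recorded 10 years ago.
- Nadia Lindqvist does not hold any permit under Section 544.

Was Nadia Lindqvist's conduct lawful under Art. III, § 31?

(a) no prior violation — fails.
(b) coverage ≥ $150,000 — satisfied.
(1): F OR T → true.
(a) no residence in 100 ft — not met.
(i) start within hours — met.
(A) not (holds permit) — met.
(B) not (Schedule A material) — fails.
(ii) = T OR F = true.
(iii) not (site inspected) — holds.
(b) = T AND T AND T = true.
(2) = F OR T = true.
So Overall is satisfied (T AND T).

Yes — lawful.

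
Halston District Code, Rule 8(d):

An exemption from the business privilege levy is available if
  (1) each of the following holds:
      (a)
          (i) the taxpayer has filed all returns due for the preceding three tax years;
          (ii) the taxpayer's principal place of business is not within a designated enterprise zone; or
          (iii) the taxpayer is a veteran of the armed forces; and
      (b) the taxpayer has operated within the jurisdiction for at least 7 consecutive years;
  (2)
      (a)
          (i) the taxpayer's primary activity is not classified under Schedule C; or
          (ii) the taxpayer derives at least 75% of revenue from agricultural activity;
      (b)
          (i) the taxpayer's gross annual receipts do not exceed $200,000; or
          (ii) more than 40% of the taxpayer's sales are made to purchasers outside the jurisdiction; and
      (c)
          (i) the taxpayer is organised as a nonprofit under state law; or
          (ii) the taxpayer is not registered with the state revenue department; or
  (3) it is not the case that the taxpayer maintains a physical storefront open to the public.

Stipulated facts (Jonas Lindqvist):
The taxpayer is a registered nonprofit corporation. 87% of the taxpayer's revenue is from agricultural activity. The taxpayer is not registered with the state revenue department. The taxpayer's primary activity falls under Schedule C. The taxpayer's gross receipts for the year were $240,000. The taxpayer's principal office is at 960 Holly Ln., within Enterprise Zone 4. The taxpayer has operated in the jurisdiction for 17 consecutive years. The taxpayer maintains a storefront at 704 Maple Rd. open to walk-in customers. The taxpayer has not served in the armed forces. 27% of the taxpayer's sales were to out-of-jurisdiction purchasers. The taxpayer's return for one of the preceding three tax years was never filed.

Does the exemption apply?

(i) returns current — fails.
(ii) not (in enterprise zone) — not met.
(iii) veteran — not met.
(a): F OR F OR F → false.
(b) ≥ 7 yrs in jurisdiction — met.
(1) = F AND T = false.
(i) not (Schedule C activity) — fails.
(ii) ≥75% agricultural — satisfied.
So (a) is satisfied (F OR T).
(i) receipts ≤ $200,000 — fails.
(ii) >40% out-of-jur. sales — not met.
(b) = F OR F = false.
(i) nonprofit — satisfied.
(ii) not (state-registered) — satisfied.
So (c) is satisfied (T OR T).
So (2) is not satisfied (T AND F AND T).
(3) not (has storefront) — fails.
Overall = F OR F OR F = false.

No — not exempt.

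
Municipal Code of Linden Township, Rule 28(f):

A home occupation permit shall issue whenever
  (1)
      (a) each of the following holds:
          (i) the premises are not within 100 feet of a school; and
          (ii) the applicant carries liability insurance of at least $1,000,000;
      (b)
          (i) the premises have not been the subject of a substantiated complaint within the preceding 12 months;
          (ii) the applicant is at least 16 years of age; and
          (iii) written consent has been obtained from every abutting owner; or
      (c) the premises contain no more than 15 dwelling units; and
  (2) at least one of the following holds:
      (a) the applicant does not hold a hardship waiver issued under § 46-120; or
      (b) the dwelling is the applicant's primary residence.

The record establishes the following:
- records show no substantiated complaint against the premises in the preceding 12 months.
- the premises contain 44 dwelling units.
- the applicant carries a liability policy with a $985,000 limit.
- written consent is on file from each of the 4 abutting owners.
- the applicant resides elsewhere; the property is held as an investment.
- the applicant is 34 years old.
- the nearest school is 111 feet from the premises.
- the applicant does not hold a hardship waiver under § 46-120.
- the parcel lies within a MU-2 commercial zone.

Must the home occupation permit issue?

(i) ≥100 ft from school — met.
(ii) insurance ≥ $1,000,000 — not met.
(a): T AND F → false.
(i) no complaint in 12 mo. — met.
(ii) age ≥ 16 — satisfied.
(iii) all abutters consent — met.
(b) = T AND T AND T = true.
(c) ≤ 15 units — fails.
So (1) is satisfied (F OR T OR F).
(a) not (hardship waiver) — satisfied.
(b) primary residence — not satisfied.
(2) = T OR F = true.
So Overall is satisfied (T AND T).

Yes — granted.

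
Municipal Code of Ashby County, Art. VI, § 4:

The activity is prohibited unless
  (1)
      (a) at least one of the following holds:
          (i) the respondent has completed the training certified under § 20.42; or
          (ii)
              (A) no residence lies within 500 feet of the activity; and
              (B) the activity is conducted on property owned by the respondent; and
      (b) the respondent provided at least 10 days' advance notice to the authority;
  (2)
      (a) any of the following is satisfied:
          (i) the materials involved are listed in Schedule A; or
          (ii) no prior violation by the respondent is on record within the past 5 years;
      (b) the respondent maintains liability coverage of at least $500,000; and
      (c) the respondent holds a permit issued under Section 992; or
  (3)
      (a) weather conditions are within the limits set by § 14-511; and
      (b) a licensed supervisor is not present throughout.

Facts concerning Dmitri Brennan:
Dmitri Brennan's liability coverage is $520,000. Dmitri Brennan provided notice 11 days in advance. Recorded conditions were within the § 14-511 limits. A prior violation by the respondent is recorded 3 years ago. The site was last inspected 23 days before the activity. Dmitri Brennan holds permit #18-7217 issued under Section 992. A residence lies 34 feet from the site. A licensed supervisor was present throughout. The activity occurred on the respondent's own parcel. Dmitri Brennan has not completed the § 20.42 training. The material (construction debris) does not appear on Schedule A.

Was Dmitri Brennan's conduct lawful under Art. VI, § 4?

No — unlawful.

(i) training certified — not met.
(A) no residence in 500 ft — not met.
(B) own property — satisfied.
(ii) = F AND T = false.
(a) = F OR F = false.
(b) ≥10 days' notice — holds.
(1): F AND T → false.
(i) Schedule A material — not met.
(ii) no prior violation — not satisfied.
(a): F OR F → false.
(b) coverage ≥ $500,000 — satisfied.
(c) holds permit — met.
(2) = F AND T AND T = false.
(a) weather ok — satisfied.
(b) not (supervisor present) — fails.
(3): T AND F → false.
Overall: F OR F OR F → false.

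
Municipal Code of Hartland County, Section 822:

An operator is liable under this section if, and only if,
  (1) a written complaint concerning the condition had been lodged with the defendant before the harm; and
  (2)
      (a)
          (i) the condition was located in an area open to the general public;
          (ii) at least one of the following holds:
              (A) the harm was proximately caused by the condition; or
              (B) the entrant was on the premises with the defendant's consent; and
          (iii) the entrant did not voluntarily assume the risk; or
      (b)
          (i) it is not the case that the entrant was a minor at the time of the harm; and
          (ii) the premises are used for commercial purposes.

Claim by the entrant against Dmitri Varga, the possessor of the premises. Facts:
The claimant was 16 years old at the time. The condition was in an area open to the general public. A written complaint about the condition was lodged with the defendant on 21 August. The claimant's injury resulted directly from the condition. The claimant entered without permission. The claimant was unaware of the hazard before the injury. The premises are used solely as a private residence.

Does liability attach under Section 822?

(1) complaint lodged — satisfied.
(i) public area — met.
(A) proximate cause — met.
(B) consent to enter — not satisfied.
(ii): T OR F → true.
(iii) no assumed risk — satisfied.
So (a) is satisfied (T AND T AND T).
(i) not (entrant a minor) — not satisfied.
(ii) commercial use — not satisfied.
(b): F AND F → false.
(2): T OR F → true.
So Overall is satisfied (T AND T).

Yes — liable.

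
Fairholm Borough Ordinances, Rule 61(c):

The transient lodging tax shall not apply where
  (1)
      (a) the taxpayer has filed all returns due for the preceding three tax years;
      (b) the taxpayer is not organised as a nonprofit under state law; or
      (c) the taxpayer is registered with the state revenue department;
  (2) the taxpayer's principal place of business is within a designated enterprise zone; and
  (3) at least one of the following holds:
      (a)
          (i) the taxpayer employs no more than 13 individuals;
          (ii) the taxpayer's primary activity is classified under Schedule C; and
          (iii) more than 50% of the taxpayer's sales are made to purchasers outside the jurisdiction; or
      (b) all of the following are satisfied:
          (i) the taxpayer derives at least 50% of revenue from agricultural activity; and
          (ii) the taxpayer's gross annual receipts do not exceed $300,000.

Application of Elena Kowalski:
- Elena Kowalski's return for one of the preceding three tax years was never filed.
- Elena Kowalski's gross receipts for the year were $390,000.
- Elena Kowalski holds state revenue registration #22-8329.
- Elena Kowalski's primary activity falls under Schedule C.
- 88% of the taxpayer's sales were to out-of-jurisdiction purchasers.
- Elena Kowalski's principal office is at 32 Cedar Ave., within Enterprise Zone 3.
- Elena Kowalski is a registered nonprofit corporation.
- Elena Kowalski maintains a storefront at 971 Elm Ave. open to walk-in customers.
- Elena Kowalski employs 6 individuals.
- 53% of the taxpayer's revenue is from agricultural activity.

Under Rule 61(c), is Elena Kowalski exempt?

(a) returns current — not satisfied.
(b) not (nonprofit) — fails.
(c) state-registered — satisfied.
(1) = F OR F OR T = true.
(2) in enterprise zone — met.
(i) ≤ 13 employees — met.
(ii) Schedule C activity — satisfied.
(iii) >50% out-of-jur. sales — satisfied.
(a) = T AND T AND T = true.
(i) ≥50% agricultural — holds.
(ii) receipts ≤ $300,000 — fails.
(b): T AND F → false.
So (3) is satisfied (T OR F).
Overall = T AND T AND T = true.

Yes — exempt.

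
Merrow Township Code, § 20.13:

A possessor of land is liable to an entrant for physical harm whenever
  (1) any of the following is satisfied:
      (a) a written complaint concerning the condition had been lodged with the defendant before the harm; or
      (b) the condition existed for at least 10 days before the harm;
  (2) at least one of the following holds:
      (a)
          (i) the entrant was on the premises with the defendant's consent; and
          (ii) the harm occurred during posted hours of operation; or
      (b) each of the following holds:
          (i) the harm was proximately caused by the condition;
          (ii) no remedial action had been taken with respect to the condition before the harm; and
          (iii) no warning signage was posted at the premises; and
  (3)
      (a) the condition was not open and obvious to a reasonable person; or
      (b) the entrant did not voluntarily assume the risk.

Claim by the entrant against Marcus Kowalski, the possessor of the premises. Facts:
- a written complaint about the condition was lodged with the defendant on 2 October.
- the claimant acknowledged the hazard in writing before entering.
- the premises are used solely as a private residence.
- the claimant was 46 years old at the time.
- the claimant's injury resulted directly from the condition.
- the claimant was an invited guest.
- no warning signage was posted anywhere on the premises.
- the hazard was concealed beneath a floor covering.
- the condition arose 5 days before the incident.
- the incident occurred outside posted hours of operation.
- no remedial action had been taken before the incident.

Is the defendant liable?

(a) complaint lodged — met.
(b) condition ≥10 days old — not satisfied.
So (1) is satisfied (T OR F).
(i) consent to enter — holds.
(ii) during posted hours — fails.
So (a) is not satisfied (T AND F).
(i) proximate cause — met.
(ii) no remedial action — met.
(iii) no signage posted — satisfied.
So (b) is satisfied (T AND T AND T).
So (2) is satisfied (F OR T).
(a) not open/obvious — satisfied.
(b) no assumed risk — fails.
So (3) is satisfied (T OR F).
Overall = T AND T AND T = true.

Yes — liable.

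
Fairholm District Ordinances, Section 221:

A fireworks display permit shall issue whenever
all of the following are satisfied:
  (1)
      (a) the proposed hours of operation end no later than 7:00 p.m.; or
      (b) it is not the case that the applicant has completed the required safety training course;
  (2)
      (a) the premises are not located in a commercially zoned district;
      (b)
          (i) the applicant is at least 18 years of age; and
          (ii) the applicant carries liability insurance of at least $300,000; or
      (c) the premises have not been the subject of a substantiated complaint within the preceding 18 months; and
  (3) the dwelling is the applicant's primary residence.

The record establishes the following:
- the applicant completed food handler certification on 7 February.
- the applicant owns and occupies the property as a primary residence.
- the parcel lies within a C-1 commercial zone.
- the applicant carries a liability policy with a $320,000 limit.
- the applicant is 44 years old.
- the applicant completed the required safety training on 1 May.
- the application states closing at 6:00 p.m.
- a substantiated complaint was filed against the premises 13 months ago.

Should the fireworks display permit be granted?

(a) closes by 7 p.m. — met.
(b) not (safety training) — fails.
(1): T OR F → true.
(a) not (commercially zoned) — fails.
(i) age ≥ 18 — holds.
(ii) insurance ≥ $300,000 — holds.
So (b) is satisfied (T AND T).
(c) no complaint in 18 mo. — not satisfied.
(2): F OR T OR F → true.
(3) primary residence — satisfied.
Overall: T AND T AND T → true.

Yes — granted.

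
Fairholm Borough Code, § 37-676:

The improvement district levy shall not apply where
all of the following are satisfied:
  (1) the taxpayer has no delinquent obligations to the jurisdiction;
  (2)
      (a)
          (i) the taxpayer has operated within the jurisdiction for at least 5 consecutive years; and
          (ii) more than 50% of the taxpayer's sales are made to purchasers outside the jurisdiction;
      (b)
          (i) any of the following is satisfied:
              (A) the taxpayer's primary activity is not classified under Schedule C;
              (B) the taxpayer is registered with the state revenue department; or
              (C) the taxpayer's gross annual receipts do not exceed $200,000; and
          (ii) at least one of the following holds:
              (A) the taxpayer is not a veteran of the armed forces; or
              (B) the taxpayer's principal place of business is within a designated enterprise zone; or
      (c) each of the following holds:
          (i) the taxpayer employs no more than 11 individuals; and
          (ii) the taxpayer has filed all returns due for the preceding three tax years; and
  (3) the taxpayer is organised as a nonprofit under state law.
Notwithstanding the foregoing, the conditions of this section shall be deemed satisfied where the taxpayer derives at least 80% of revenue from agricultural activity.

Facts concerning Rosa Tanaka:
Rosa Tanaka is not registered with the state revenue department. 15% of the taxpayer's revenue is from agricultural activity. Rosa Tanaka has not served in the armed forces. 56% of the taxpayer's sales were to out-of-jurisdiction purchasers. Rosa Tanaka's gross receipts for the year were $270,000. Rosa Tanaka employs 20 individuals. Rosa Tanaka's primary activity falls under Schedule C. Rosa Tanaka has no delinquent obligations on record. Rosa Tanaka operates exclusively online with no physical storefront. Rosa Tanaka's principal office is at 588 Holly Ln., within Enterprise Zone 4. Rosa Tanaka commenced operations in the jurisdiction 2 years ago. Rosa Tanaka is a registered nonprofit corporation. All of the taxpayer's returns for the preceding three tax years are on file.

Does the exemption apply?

(1) no delinquency — satisfied.
(i) ≥ 5 yrs in jurisdiction — not met.
(ii) >50% out-of-jur. sales — holds.
(a): F AND T → false.
(A) not (Schedule C activity) — not satisfied.
(B) state-registered — not met.
(C) receipts ≤ $200,000 — not met.
So (i) is not satisfied (F OR F OR F).
(A) not (veteran) — met.
(B) in enterprise zone — holds.
(ii) = T OR T = true.
(b) = F AND T = false.
(i) ≤ 11 employees — not met.
(ii) returns current — met.
(c): F AND T → false.
So (2) is not satisfied (F OR F OR F).
(3) nonprofit — met.
So Overall is not satisfied (T AND F AND T).
Exception (≥80% agricultural) — not satisfied.
Result: main false OR exception false → false.

No — not exempt.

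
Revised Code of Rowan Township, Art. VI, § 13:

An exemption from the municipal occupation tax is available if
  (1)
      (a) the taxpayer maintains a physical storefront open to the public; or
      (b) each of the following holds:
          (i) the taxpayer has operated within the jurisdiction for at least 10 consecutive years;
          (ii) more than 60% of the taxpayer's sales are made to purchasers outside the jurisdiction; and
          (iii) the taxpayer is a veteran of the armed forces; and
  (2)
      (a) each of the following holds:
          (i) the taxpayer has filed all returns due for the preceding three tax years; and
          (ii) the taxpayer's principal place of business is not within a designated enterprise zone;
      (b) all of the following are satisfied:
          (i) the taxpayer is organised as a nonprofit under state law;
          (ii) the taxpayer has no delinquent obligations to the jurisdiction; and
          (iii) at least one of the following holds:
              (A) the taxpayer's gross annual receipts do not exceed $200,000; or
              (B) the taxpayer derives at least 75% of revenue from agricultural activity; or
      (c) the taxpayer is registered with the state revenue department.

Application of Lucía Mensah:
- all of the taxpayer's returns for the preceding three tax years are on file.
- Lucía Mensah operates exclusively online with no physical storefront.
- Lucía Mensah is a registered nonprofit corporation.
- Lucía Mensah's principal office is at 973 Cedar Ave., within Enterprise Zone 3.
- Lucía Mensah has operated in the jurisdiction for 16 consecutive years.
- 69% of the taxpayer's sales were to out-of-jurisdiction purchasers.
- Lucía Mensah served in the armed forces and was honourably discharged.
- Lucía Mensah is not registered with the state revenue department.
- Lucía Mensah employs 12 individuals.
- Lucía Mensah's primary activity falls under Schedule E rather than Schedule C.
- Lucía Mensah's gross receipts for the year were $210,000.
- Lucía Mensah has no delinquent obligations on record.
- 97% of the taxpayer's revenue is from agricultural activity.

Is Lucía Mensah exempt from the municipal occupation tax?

Yes — exempt.

(a) has storefront — not met.
(i) ≥ 10 yrs in jurisdiction — met.
(ii) >60% out-of-jur. sales — holds.
(iii) veteran — satisfied.
So (b) is satisfied (T AND T AND T).
(1) = F OR T = true.
(i) returns current — satisfied.
(ii) not (in enterprise zone) — not satisfied.
(a) = T AND F = false.
(i) nonprofit — met.
(ii) no delinquency — met.
(A) receipts ≤ $200,000 — not satisfied.
(B) ≥75% agricultural — holds.
(iii): F OR T → true.
So (b) is satisfied (T AND T AND T).
(c) state-registered — fails.
(2) = F OR T OR F = true.
Overall = T AND T = true.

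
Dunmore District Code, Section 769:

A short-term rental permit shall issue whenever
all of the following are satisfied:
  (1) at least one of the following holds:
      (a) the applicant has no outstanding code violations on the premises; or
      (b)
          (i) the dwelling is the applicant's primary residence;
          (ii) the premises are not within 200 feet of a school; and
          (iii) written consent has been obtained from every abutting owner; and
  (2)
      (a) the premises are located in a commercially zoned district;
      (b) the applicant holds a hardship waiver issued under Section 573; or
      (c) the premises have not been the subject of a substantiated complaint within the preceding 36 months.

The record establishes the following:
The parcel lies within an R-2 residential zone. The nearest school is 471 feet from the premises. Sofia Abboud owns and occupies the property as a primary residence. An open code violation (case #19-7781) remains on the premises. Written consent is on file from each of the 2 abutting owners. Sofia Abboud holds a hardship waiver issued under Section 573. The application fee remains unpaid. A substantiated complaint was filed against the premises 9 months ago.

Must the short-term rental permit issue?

(a) no code violations — fails.
(i) primary residence — holds.
(ii) ≥200 ft from school — satisfied.
(iii) all abutters consent — met.
(b): T AND T AND T → true.
So (1) is satisfied (F OR T).
(a) commercially zoned — fails.
(b) hardship waiver — holds.
(c) no complaint in 36 mo. — not satisfied.
So (2) is satisfied (F OR T OR F).
Overall: T AND T → true.

Yes — granted.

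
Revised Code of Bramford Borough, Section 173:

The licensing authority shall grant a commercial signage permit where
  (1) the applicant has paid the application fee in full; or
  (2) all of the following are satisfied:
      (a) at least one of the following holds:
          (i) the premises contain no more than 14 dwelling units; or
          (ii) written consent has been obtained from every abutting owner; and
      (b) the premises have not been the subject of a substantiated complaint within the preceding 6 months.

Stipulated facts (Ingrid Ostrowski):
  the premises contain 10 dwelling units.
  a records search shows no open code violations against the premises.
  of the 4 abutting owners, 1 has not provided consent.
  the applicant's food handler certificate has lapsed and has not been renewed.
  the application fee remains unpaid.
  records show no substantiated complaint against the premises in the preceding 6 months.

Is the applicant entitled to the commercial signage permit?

Yes — granted.

(1) fee paid — not met.
(i) ≤ 14 units — satisfied.
(ii) all abutters consent — fails.
So (a) is satisfied (T OR F).
(b) no complaint in 6 mo. — satisfied.
(2) = T AND T = true.
Overall: F OR T → true.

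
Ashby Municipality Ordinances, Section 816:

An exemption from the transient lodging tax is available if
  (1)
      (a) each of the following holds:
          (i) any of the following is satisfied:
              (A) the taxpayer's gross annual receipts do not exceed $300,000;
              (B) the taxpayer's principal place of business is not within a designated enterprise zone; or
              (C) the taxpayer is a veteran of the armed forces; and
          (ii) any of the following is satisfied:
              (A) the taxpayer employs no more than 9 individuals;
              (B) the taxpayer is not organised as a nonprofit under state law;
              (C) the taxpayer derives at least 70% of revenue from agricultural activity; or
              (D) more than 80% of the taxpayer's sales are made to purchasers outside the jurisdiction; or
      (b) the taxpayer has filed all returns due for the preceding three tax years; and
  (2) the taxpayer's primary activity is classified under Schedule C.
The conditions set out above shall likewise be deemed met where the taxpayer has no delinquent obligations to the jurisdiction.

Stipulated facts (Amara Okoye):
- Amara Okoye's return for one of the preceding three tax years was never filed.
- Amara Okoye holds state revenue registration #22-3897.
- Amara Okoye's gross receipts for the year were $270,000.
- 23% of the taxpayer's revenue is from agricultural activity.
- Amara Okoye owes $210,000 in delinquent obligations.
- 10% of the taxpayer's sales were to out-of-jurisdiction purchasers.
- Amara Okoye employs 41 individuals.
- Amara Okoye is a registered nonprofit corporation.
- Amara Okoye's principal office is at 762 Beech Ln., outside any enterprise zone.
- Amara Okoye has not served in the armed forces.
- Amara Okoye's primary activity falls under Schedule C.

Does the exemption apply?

No — not exempt.

(A) receipts ≤ $300,000 — satisfied.
(B) not (in enterprise zone) — satisfied.
(C) veteran — fails.
So (i) is satisfied (T OR T OR F).
(A) ≤ 9 employees — fails.
(B) not (nonprofit) — fails.
(C) ≥70% agricultural — fails.
(D) >80% out-of-jur. sales — fails.
(ii): F OR F OR F OR F → false.
(a) = T AND F = false.
(b) returns current — not satisfied.
(1) = F OR F = false.
(2) Schedule C activity — met.
Overall: F AND T → false.
Exception (no delinquency) — not satisfied.
Result: main false OR exception false → false.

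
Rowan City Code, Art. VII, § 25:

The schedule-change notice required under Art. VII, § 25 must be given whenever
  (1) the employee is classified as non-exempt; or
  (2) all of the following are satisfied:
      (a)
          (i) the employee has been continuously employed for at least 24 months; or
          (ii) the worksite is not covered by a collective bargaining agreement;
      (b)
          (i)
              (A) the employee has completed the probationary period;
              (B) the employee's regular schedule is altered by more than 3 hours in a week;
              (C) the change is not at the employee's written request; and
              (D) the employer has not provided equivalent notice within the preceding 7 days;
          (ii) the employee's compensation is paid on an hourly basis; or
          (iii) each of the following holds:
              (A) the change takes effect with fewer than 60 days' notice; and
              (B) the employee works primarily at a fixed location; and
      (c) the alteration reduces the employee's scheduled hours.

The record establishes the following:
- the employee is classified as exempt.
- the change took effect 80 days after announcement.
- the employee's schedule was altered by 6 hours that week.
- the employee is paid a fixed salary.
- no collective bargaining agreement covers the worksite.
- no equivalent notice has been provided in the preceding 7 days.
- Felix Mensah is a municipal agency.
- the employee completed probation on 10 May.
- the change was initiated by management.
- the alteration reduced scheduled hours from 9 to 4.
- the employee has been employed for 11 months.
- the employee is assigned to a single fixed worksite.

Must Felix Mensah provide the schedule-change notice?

Yes — required.

(1) non-exempt — not met.
(i) tenure ≥ 24 mo. — not satisfied.
(ii) no CBA — holds.
So (a) is satisfied (F OR T).
(A) past probation — met.
(B) schedule shift > 3h — met.
(C) not employee-requested — holds.
(D) no recent notice — satisfied.
(i) = T AND T AND T AND T = true.
(ii) hourly-paid — not met.
(A) < 60 days' notice — fails.
(B) fixed location — holds.
(iii) = F AND T = false.
(b): T OR F OR F → true.
(c) hours reduced — satisfied.
So (2) is satisfied (T AND T AND T).
So Overall is satisfied (F OR T).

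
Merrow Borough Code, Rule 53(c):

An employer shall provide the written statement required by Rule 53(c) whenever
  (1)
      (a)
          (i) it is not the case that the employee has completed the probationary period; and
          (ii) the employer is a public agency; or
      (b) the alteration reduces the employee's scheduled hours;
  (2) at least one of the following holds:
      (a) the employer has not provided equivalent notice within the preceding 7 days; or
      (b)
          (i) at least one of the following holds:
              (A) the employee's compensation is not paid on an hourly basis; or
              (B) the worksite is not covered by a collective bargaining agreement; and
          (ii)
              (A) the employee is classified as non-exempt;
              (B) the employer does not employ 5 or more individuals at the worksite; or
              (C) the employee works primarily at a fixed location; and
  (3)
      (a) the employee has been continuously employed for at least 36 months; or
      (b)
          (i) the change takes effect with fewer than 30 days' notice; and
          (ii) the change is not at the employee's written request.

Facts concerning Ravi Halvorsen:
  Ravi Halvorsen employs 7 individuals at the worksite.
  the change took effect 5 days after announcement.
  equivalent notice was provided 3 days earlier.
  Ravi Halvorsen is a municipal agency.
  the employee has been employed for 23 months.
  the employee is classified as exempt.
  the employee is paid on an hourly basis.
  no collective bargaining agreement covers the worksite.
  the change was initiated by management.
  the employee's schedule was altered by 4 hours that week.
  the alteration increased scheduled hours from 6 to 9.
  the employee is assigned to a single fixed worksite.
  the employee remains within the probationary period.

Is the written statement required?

Yes — required.

(i) not (past probation) — satisfied.
(ii) public agency — holds.
(a): T AND T → true.
(b) hours reduced — not met.
So (1) is satisfied (T OR F).
(a) no recent notice — not satisfied.
(A) not (hourly-paid) — not satisfied.
(B) no CBA — holds.
So (i) is satisfied (F OR T).
(A) non-exempt — not met.
(B) not (≥ 5 at site) — not satisfied.
(C) fixed location — holds.
(ii): F OR F OR T → true.
(b): T AND T → true.
(2) = F OR T = true.
(a) tenure ≥ 36 mo. — fails.
(i) < 30 days' notice — holds.
(ii) not employee-requested — holds.
(b) = T AND T = true.
(3): F OR T → true.
So Overall is satisfied (T AND T AND T).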